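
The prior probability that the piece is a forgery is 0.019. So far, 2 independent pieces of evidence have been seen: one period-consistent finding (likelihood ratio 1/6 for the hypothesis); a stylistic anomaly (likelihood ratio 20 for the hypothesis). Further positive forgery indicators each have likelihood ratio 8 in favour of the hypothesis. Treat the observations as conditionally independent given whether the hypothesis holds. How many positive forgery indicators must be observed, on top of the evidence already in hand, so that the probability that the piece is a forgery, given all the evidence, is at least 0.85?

3

Prior odds = 0.019/0.981 = 19/981.
Combined Bayes factor of the evidence already in hand = (1/6) × 20 = 10/3.
Odds after that evidence = (19/981) × 10/3 = 190/2943.
Target odds = 0.85/0.15 = 17/3.
Need 8ⁿ ≥ 17/3 ÷ (190/2943) = 16677/190.
8² = 64 falls short of 16677/190 but 8³ = 512 reaches it, so n = 3.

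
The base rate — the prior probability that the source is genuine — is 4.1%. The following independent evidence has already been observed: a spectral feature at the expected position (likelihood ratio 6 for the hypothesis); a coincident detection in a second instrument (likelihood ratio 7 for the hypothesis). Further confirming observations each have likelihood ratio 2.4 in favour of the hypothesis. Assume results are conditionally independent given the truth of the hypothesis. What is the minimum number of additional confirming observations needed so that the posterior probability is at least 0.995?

6

Prior odds = 0.041/0.959 = 41/959.
Combined Bayes factor of the evidence already in hand = 6 × 7 = 42.
Odds after that evidence = (41/959) × 42 = 246/137.
Target odds = 0.995/0.005 = 199.
Need 2.4ⁿ ≥ 199 ÷ (246/137) = 27263/246.
2.4⁵ = 79.62624 falls short of 27263/246 but 2.4⁶ = 2985984/15625 reaches it, so n = 6.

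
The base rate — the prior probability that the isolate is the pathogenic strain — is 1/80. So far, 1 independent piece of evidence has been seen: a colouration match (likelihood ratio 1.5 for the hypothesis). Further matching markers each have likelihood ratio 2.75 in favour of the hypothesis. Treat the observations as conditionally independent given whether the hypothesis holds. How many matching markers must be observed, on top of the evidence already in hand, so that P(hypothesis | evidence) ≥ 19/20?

7

Prior odds = 0.0125/0.9875 = 1/79.
Bayes factor of the evidence already in hand = 1.5.
Odds after that evidence = (1/79) × 1.5 = 3/158.
Target odds = 0.95/0.05 = 19.
Need 2.75ⁿ ≥ 19 ÷ (3/158) = 3002/3.
2.75⁶ = 1771561/4096 falls short of 3002/3 but 2.75⁷ = 19487171/16384 reaches it, so n = 7.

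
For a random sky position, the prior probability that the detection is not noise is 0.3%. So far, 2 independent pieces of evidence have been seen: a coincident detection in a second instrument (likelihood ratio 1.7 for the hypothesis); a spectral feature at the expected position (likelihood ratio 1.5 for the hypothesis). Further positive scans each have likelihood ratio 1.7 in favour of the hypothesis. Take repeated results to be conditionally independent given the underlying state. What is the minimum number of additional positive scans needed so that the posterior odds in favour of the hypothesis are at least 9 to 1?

14

Prior odds = 0.003/0.997 = 3/997.
Combined Bayes factor of the evidence already in hand = 1.7 × 1.5 = 2.55.
Odds after that evidence = (3/997) × 2.55 = 153/19940.
Target odds = 9.
Need 1.7ⁿ ≥ 9 ÷ (153/19940) = 19940/17.
1.7¹³ ≈990.458 falls short of 19940/17 but 1.7¹⁴ ≈1683.78 reaches it, so n = 14.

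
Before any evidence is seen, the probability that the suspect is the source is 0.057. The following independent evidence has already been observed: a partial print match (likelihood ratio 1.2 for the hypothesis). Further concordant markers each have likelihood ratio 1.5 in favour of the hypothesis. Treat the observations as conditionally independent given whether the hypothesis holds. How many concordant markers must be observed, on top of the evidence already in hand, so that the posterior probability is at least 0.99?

18

Prior odds = 0.057/0.943 = 57/943.
Bayes factor of the evidence already in hand = 1.2.
Odds after that evidence = (57/943) × 1.2 = 342/4715.
Target odds = 0.99/0.01 = 99.
Need 1.5ⁿ ≥ 99 ÷ (342/4715) = 51865/38.
1.5¹⁷ = 129140163/131072 falls short of 51865/38 but 1.5¹⁸ = 387420489/262144 reaches it, so n = 18.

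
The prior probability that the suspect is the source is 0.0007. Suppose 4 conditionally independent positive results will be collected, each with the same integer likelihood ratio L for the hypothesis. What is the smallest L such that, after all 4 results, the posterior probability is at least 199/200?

Prior odds = 0.0007/0.9993 = 7/9993.
Target odds = 0.995/0.005 = 199.
Need L⁴ ≥ 199 ÷ (7/9993) = 1988607/7.
23⁴ = 279841 < 1988607/7 ≤ 331776 = 24⁴, so L = 24.

24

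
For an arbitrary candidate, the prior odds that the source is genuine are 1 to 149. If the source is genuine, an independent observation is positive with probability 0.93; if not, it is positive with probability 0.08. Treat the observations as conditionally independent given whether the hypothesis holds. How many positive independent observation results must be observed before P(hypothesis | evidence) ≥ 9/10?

3

Prior odds = 1/149.
Likelihood ratio of a positive = 0.93/0.08 = 11.625.
Target odds: 0.9 ÷ 0.1 = 9.
Require 11.625ⁿ ≥ 9 ÷ (1/149) = 1341.
11.625² = 135.140625 falls short of 1341 but 11.625³ = 804357/512 reaches it, so n = 3.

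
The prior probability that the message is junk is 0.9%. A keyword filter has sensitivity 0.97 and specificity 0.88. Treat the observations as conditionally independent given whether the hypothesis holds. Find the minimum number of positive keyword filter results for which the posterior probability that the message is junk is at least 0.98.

5

Prior odds = 0.009/0.991 = 9/991.
False-positive rate = 1 − 0.88 = 0.12; likelihood ratio of a positive = 0.97/0.12 = 97/12.
Target posterior odds = 0.98/0.02 = 49.
Need (9/991) × (97/12)ⁿ ≥ 49, i.e. (97/12)ⁿ ≥ 48559/9.
(97/12)⁴ = 88529281/20736 falls short of 48559/9 but (97/12)⁵ ≈34510.6 reaches it, so n = 5.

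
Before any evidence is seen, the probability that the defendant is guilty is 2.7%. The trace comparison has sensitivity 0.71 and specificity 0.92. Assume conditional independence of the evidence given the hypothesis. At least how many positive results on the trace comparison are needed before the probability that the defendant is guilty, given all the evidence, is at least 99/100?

4

Prior odds = 0.027/0.973 = 27/973.
False-positive rate = 1 − 0.92 = 0.08; likelihood ratio of a positive = 0.71/0.08 = 8.875.
Target posterior odds = 0.99/0.01 = 99.
Require 8.875ⁿ ≥ 99 ÷ (27/973) = 10703/3.
8.875³ = 357911/512 falls short of 10703/3 but 8.875⁴ = 25411681/4096 reaches it, so n = 4.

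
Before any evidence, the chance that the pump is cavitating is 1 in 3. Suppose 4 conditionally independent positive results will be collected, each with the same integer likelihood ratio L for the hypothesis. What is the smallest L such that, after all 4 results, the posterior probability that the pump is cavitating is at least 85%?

Prior odds = (1/3)/(2/3) = 0.5.
Target odds = 0.85/0.15 = 17/3.
Need L⁴ ≥ 17/3 ÷ 0.5 = 34/3.
1⁴ = 1 < 34/3 ≤ 16 = 2⁴, so L = 2.

2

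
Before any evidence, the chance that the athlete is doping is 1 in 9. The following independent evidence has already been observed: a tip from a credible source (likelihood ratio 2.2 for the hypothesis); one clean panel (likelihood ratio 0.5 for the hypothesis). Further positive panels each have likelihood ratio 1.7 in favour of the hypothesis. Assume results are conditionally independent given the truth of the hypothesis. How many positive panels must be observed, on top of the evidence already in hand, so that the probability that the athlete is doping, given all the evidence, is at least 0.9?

Prior odds = (1/9)/(8/9) = 0.125.
Combined Bayes factor of the evidence already in hand = 2.2 × 0.5 = 1.1.
Odds after that evidence = 0.125 × 1.1 = 0.1375.
Target odds = 0.9/0.1 = 9.
Need 1.7ⁿ ≥ 9 ÷ 0.1375 = 720/11.
1.7⁷ = 410338673/10000000 falls short of 720/11 but 1.7⁸ ≈69.7576 reaches it, so n = 8.

8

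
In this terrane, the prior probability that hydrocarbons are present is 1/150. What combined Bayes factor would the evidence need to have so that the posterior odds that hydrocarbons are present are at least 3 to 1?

Prior odds = (1/150)/(149/150) = 1/149.
Target odds = 3.
Required Bayes factor = 3 ÷ (1/149) = 447.

447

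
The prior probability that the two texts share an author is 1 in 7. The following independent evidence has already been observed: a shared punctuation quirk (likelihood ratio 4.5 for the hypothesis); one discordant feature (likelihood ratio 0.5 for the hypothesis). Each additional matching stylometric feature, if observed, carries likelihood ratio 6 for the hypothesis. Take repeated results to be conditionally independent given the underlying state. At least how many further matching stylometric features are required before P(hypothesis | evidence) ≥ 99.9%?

5

Prior odds = (1/7)/(6/7) = 1/6.
Combined Bayes factor of the evidence already in hand = 4.5 × 0.5 = 2.25.
Odds after that evidence = (1/6) × 2.25 = 0.375.
Target odds = 0.999/0.001 = 999.
Need 6ⁿ ≥ 999 ÷ 0.375 = 2664.
6⁴ = 1296 falls short of 2664 but 6⁵ = 7776 reaches it, so n = 5.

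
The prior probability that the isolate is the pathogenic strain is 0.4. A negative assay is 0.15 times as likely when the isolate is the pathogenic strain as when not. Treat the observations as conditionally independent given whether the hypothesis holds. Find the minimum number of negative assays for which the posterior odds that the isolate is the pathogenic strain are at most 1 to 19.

2

Prior odds: 0.4 ÷ 0.6 = 2/3.
Likelihood ratio per negative assay = 0.15.
Target odds = 1/19.
Require 0.15ⁿ ≤ 1/19 ÷ (2/3) = 3/38.
0.15¹ = 0.15 is still above 3/38 but 0.15² = 0.0225 is at or below it, so n = 2.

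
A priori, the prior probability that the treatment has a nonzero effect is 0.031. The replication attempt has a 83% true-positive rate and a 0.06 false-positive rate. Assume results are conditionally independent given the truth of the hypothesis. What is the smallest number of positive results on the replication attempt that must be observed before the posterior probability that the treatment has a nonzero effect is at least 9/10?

Prior odds: 0.031 ÷ 0.969 = 31/969.
Likelihood ratio of a positive result = 0.83/0.06 = 83/6.
Target odds: 0.9 ÷ 0.1 = 9.
Require (83/6)ⁿ ≥ 9 ÷ (31/969) = 8721/31.
(83/6)² = 6889/36 falls short of 8721/31 but (83/6)³ = 571787/216 reaches it, so n = 3.

3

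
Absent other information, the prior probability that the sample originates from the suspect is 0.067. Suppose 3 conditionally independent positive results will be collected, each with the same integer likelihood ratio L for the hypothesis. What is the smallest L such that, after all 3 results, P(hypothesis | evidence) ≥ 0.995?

15

Prior odds = 0.067/0.933 = 67/933.
Target odds = 0.995/0.005 = 199.
Need L³ ≥ 199 ÷ (67/933) = 185667/67.
14³ = 2744 < 185667/67 ≤ 3375 = 15³, so L = 15.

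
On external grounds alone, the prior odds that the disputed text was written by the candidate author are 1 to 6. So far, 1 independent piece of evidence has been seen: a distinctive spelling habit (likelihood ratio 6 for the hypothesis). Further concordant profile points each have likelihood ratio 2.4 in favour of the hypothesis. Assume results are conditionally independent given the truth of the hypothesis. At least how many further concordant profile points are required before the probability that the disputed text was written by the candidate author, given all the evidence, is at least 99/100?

6

Prior odds = 1/6.
Bayes factor of the evidence already in hand = 6.
Odds after that evidence = (1/6) × 6 = 1.
Target odds = 0.99/0.01 = 99.
Need 2.4ⁿ ≥ 99 ÷ 1 = 99.
2.4⁵ = 79.62624 falls short of 99 but 2.4⁶ = 2985984/15625 reaches it, so n = 6.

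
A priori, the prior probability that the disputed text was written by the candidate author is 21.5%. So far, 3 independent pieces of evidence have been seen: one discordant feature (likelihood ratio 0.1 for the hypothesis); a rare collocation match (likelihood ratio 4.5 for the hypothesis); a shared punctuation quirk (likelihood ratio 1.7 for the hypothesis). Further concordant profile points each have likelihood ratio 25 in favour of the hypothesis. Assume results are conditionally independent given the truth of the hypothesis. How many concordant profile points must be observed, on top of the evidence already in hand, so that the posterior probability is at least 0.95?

2

Prior odds = 0.215/0.785 = 43/157.
Combined Bayes factor of the evidence already in hand = 0.1 × 4.5 × 1.7 = 0.765.
Odds after that evidence = (43/157) × 0.765 = 6579/31400.
Target odds = 0.95/0.05 = 19.
Need 25ⁿ ≥ 19 ÷ (6579/31400) = 596600/6579.
25¹ = 25 falls short of 596600/6579 but 25² = 625 reaches it, so n = 2.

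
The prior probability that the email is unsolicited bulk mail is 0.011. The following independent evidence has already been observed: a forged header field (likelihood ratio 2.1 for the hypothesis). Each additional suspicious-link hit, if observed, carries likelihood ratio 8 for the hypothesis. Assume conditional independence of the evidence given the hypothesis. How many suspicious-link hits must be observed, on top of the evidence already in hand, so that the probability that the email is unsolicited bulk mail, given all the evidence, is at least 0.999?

Prior odds = 0.011/0.989 = 11/989.
Bayes factor of the evidence already in hand = 2.1.
Odds after that evidence = (11/989) × 2.1 = 231/9890.
Target odds = 0.999/0.001 = 999.
Need 8ⁿ ≥ 999 ÷ (231/9890) = 3293370/77.
8⁵ = 32768 falls short of 3293370/77 but 8⁶ = 262144 reaches it, so n = 6.

6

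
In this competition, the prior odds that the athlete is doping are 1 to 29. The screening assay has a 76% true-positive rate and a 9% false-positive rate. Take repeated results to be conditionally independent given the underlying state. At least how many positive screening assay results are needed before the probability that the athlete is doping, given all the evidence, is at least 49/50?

Prior odds = 1/29.
Likelihood ratio of a positive result = 0.76/0.09 = 76/9.
Target odds: 0.98 ÷ 0.02 = 49.
Require (76/9)ⁿ ≥ 49 ÷ (1/29) = 1421.
(76/9)³ = 438976/729 falls short of 1421 but (76/9)⁴ = 33362176/6561 reaches it, so n = 4.

4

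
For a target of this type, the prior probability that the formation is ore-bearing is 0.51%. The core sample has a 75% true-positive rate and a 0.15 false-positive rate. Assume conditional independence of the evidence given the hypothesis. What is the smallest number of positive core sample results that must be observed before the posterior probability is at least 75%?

4

Prior odds = 0.0051/0.9949 = 51/9949.
Likelihood ratio of a positive result = 0.75/0.15 = 5.
Target posterior odds = 0.75/0.25 = 3.
Require 5ⁿ ≥ 3 ÷ (51/9949) = 9949/17.
5³ = 125 falls short of 9949/17 but 5⁴ = 625 reaches it, so n = 4.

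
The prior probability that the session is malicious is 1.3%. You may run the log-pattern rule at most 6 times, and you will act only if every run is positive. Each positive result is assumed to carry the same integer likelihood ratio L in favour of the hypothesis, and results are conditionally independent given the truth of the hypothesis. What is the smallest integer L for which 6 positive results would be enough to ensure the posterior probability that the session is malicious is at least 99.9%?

7

Prior odds = 0.013/0.987 = 13/987.
Target odds = 0.999/0.001 = 999.
Need L⁶ ≥ 999 ÷ (13/987) = 986013/13.
6⁶ = 46656 < 986013/13 ≤ 117649 = 7⁶, so L = 7.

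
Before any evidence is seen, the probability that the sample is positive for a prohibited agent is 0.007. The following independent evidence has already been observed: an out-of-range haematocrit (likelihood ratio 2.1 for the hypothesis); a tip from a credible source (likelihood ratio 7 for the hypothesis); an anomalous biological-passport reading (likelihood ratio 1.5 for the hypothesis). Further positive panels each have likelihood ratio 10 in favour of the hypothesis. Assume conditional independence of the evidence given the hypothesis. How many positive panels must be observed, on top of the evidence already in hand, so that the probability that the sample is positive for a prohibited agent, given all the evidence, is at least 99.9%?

Prior odds = 0.007/0.993 = 7/993.
Combined Bayes factor of the evidence already in hand = 2.1 × 7 × 1.5 = 22.05.
Odds after that evidence = (7/993) × 22.05 = 1029/6620.
Target odds = 0.999/0.001 = 999.
Need 10ⁿ ≥ 999 ÷ (1029/6620) = 2204460/343.
10³ = 1000 falls short of 2204460/343 but 10⁴ = 10000 reaches it, so n = 4.

4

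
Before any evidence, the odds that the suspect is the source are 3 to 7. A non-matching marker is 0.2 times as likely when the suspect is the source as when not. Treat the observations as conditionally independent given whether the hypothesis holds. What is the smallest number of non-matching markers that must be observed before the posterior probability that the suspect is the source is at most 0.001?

Prior odds = 3/7.
Likelihood ratio per non-matching marker = 0.2.
Target odds: 0.001 ÷ 0.999 = 1/999.
Need (3/7) × 0.2ⁿ ≤ 1/999, i.e. 0.2ⁿ ≤ 7/2997.
0.2³ = 0.008 is still above 7/2997 but 0.2⁴ = 0.0016 is at or below it, so n = 4.

4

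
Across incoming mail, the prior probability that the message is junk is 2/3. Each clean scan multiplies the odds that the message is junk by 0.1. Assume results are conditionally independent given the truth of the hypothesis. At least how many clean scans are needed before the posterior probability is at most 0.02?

Prior odds = (2/3)/(1/3) = 2.
Likelihood ratio per clean scan = 0.1.
Target odds: 0.02 ÷ 0.98 = 1/49.
Need 2 × 0.1ⁿ ≤ 1/49, i.e. 0.1ⁿ ≤ 1/98.
0.1¹ = 0.1 is still above 1/98 but 0.1² = 0.01 is at or below it, so n = 2.

2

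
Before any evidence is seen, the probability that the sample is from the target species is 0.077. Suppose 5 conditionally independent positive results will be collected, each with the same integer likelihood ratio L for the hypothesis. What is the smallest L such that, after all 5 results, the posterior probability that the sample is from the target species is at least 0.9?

3

Prior odds = 0.077/0.923 = 77/923.
Target odds = 0.9/0.1 = 9.
Need L⁵ ≥ 9 ÷ (77/923) = 8307/77.
2⁵ = 32 < 8307/77 ≤ 243 = 3⁵, so L = 3.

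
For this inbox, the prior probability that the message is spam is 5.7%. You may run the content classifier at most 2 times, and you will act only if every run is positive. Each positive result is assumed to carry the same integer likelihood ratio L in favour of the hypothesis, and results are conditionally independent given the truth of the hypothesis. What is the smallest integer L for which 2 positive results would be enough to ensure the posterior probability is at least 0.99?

41

Prior odds = 0.057/0.943 = 57/943.
Target odds = 0.99/0.01 = 99.
Need L² ≥ 99 ÷ (57/943) = 31119/19.
40² = 1600 < 31119/19 ≤ 1681 = 41², so L = 41.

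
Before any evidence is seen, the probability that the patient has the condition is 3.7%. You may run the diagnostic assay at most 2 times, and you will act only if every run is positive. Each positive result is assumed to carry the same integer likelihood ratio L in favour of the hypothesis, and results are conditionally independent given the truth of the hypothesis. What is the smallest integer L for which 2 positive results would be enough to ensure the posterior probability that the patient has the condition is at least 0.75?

9

Prior odds = 0.037/0.963 = 37/963.
Target odds = 0.75/0.25 = 3.
Need L² ≥ 3 ÷ (37/963) = 2889/37.
8² = 64 < 2889/37 ≤ 81 = 9², so L = 9.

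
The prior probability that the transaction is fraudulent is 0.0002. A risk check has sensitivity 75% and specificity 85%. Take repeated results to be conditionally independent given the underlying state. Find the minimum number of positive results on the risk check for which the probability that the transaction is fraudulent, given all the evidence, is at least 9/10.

7

Prior odds = 0.0002/0.9998 = 1/4999.
False-positive rate = 1 − 0.85 = 0.15; likelihood ratio of a positive = 0.75/0.15 = 5.
Target posterior odds = 0.9/0.1 = 9.
Require 5ⁿ ≥ 9 ÷ (1/4999) = 44991.
5⁶ = 15625 falls short of 44991 but 5⁷ = 78125 reaches it, so n = 7.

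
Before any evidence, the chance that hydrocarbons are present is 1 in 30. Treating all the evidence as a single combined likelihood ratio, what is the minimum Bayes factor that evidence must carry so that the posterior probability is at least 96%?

Prior odds = (1/30)/(29/30) = 1/29.
Target odds = 0.96/0.04 = 24.
Required Bayes factor = 24 ÷ (1/29) = 696.

696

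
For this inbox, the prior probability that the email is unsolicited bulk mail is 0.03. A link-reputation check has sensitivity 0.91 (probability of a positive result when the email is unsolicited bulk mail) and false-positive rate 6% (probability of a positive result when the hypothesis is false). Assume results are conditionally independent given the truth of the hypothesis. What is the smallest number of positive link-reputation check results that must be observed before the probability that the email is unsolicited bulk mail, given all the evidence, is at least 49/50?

Prior odds: 0.03 ÷ 0.97 = 3/97.
Likelihood ratio of a positive result = 0.91/0.06 = 91/6.
Target odds: 0.98 ÷ 0.02 = 49.
Require (91/6)ⁿ ≥ 49 ÷ (3/97) = 4753/3.
(91/6)² = 8281/36 falls short of 4753/3 but (91/6)³ = 753571/216 reaches it, so n = 3.

3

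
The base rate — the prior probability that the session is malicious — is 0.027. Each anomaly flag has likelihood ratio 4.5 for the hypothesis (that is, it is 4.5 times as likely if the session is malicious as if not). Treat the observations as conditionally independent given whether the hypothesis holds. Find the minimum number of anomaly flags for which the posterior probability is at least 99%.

Prior odds: 0.027 ÷ 0.973 = 27/973.
Likelihood ratio per anomaly flag = 4.5.
Target posterior odds = 0.99/0.01 = 99.
Require 4.5ⁿ ≥ 99 ÷ (27/973) = 10703/3.
4.5⁵ = 1845.28125 falls short of 10703/3 but 4.5⁶ = 8303.765625 reaches it, so n = 6.

6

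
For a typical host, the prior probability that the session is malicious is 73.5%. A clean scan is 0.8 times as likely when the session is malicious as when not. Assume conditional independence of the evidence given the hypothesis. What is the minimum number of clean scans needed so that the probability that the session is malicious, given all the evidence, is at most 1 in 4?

Prior odds = 0.735/0.265 = 147/53.
Likelihood ratio per clean scan = 0.8.
Target posterior odds = 0.25/0.75 = 1/3.
Require 0.8ⁿ ≤ 1/3 ÷ (147/53) = 53/441.
0.8⁹ = 262144/1953125 is still above 53/441 but 0.8¹⁰ = 1048576/9765625 is at or below it, so n = 10.

10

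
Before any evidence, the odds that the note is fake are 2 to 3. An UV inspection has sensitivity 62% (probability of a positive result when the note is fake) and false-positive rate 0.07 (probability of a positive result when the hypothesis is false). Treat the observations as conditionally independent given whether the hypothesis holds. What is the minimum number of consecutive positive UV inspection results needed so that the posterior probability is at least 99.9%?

4

Prior odds = 2/3.
Likelihood ratio of a positive result = 0.62/0.07 = 62/7.
Target odds: 0.999 ÷ 0.001 = 999.
Require (62/7)ⁿ ≥ 999 ÷ (2/3) = 1498.5.
(62/7)³ = 238328/343 falls short of 1498.5 but (62/7)⁴ = 14776336/2401 reaches it, so n = 4.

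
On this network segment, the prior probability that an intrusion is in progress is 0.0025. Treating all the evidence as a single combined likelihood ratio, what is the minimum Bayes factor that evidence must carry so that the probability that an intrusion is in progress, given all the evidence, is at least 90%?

Prior odds = 0.0025/0.9975 = 1/399.
Target odds = 0.9/0.1 = 9.
Required Bayes factor = 9 ÷ (1/399) = 3591.

3591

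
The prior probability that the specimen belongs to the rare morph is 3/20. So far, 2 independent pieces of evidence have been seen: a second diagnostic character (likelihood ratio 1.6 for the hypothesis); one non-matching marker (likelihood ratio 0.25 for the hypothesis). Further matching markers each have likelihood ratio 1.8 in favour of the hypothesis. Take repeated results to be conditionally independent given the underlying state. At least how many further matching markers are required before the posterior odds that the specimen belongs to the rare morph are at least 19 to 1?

Prior odds = 0.15/0.85 = 3/17.
Combined Bayes factor of the evidence already in hand = 1.6 × 0.25 = 0.4.
Odds after that evidence = (3/17) × 0.4 = 6/85.
Target odds = 19.
Need 1.8ⁿ ≥ 19 ÷ (6/85) = 1615/6.
1.8⁹ = 387420489/1953125 falls short of 1615/6 but 1.8¹⁰ ≈357.047 reaches it, so n = 10.

10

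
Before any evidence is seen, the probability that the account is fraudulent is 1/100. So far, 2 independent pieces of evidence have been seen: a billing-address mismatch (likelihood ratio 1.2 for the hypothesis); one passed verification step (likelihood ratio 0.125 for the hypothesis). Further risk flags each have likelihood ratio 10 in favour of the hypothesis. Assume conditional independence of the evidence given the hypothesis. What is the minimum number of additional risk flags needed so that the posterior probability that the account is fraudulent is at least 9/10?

Prior odds = 0.01/0.99 = 1/99.
Combined Bayes factor of the evidence already in hand = 1.2 × 0.125 = 0.15.
Odds after that evidence = (1/99) × 0.15 = 1/660.
Target odds = 0.9/0.1 = 9.
Need 10ⁿ ≥ 9 ÷ (1/660) = 5940.
10³ = 1000 falls short of 5940 but 10⁴ = 10000 reaches it, so n = 4.

4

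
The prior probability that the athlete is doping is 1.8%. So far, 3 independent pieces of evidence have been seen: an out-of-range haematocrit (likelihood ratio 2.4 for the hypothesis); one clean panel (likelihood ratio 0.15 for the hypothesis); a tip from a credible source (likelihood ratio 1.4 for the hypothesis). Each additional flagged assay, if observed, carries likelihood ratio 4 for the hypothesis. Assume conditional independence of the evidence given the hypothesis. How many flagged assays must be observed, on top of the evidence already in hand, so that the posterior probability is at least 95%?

6

Prior odds = 0.018/0.982 = 9/491.
Combined Bayes factor of the evidence already in hand = 2.4 × 0.15 × 1.4 = 0.504.
Odds after that evidence = (9/491) × 0.504 = 567/61375.
Target odds = 0.95/0.05 = 19.
Need 4ⁿ ≥ 19 ÷ (567/61375) = 1166125/567.
4⁵ = 1024 falls short of 1166125/567 but 4⁶ = 4096 reaches it, so n = 6.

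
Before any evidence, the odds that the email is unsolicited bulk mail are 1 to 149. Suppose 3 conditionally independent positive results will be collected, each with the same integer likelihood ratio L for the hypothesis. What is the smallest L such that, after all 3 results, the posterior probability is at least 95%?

15

Prior odds = 1/149.
Target odds = 0.95/0.05 = 19.
Need L³ ≥ 19 ÷ (1/149) = 2831.
14³ = 2744 < 2831 ≤ 3375 = 15³, so L = 15.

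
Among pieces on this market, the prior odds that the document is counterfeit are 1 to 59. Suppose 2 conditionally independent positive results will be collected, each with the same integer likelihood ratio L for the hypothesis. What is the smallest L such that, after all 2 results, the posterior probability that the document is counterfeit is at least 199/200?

109

Prior odds = 1/59.
Target odds = 0.995/0.005 = 199.
Need L² ≥ 199 ÷ (1/59) = 11741.
108² = 11664 < 11741 ≤ 11881 = 109², so L = 109.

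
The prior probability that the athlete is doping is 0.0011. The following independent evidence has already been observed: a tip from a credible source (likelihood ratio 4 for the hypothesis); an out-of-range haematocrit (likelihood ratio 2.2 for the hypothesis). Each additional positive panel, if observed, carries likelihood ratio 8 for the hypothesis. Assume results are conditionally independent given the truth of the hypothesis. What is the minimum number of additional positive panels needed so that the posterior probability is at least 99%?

5

Prior odds = 0.0011/0.9989 = 11/9989.
Combined Bayes factor of the evidence already in hand = 4 × 2.2 = 8.8.
Odds after that evidence = (11/9989) × 8.8 = 484/49945.
Target odds = 0.99/0.01 = 99.
Need 8ⁿ ≥ 99 ÷ (484/49945) = 449505/44.
8⁴ = 4096 falls short of 449505/44 but 8⁵ = 32768 reaches it, so n = 5.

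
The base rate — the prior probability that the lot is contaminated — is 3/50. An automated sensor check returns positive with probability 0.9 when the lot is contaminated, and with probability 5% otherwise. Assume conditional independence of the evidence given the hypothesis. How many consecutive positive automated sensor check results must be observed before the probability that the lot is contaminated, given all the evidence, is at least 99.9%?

4

Prior odds = 0.06/0.94 = 3/47.
Likelihood ratio of a positive result = 0.9/0.05 = 18.
Target odds: 0.999 ÷ 0.001 = 999.
Require 18ⁿ ≥ 999 ÷ (3/47) = 15651.
18³ = 5832 falls short of 15651 but 18⁴ = 104976 reaches it, so n = 4.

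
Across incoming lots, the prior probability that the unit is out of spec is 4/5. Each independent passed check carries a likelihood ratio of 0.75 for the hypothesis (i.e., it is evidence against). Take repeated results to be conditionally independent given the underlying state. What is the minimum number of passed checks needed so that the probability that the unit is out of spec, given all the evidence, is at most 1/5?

10

Prior odds = 0.8/0.2 = 4.
Likelihood ratio per passed check = 0.75.
Target posterior odds = 0.2/0.8 = 0.25.
Need 4 × 0.75ⁿ ≤ 0.25, i.e. 0.75ⁿ ≤ 0.0625.
0.75⁹ = 19683/262144 is still above 0.0625 but 0.75¹⁰ = 59049/1048576 is at or below it, so n = 10.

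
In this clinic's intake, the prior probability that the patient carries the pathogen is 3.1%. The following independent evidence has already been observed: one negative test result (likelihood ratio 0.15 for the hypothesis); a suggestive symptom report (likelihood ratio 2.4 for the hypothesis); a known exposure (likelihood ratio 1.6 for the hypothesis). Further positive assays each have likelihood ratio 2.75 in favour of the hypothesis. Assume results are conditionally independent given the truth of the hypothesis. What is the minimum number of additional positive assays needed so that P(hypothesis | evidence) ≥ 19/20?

7

Prior odds = 0.031/0.969 = 31/969.
Combined Bayes factor of the evidence already in hand = 0.15 × 2.4 × 1.6 = 0.576.
Odds after that evidence = (31/969) × 0.576 = 744/40375.
Target odds = 0.95/0.05 = 19.
Need 2.75ⁿ ≥ 19 ÷ (744/40375) = 767125/744.
2.75⁶ = 1771561/4096 falls short of 767125/744 but 2.75⁷ = 19487171/16384 reaches it, so n = 7.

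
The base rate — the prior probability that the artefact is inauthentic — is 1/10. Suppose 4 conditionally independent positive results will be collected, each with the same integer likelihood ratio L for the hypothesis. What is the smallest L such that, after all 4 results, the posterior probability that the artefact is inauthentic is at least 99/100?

6

Prior odds = 0.1/0.9 = 1/9.
Target odds = 0.99/0.01 = 99.
Need L⁴ ≥ 99 ÷ (1/9) = 891.
5⁴ = 625 < 891 ≤ 1296 = 6⁴, so L = 6.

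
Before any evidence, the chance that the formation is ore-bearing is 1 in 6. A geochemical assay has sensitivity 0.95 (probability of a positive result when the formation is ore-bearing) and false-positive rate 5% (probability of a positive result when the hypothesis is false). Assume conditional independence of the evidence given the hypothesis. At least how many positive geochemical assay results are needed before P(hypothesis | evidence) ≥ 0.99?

3

Prior odds: (1/6) ÷ (5/6) = 0.2.
Likelihood ratio of a positive result = 0.95/0.05 = 19.
Target odds: 0.99 ÷ 0.01 = 99.
Need 0.2 × 19ⁿ ≥ 99, i.e. 19ⁿ ≥ 495.
19² = 361 falls short of 495 but 19³ = 6859 reaches it, so n = 3.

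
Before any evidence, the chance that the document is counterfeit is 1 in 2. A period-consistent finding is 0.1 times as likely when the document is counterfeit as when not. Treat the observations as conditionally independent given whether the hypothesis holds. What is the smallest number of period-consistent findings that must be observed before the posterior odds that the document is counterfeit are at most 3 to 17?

1

Prior odds = 0.5/0.5 = 1.
Likelihood ratio per period-consistent finding = 0.1.
Target odds = 3/17.
Need 1 × 0.1ⁿ ≤ 3/17, i.e. 0.1ⁿ ≤ 3/17.
0.1¹ = 0.1, which is already at or below the required 3/17; so n = 1.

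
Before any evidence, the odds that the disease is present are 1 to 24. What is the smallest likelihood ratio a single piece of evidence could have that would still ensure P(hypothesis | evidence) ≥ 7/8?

168

Prior odds = 1/24.
Target odds = 0.875/0.125 = 7.
Required Bayes factor = 7 ÷ (1/24) = 168.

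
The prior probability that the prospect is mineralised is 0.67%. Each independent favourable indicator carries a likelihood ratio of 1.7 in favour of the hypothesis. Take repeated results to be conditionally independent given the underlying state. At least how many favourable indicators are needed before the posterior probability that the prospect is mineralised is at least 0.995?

20

Prior odds: 0.0067 ÷ 0.9933 = 67/9933.
Likelihood ratio per favourable indicator = 1.7.
Target posterior odds = 0.995/0.005 = 199.
Require 1.7ⁿ ≥ 199 ÷ (67/9933) = 1976667/67.
1.7¹⁹ ≈23907.2 falls short of 1976667/67 but 1.7²⁰ ≈40642.3 reaches it, so n = 20.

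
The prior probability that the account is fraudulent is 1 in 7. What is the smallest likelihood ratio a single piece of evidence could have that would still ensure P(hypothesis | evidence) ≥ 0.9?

Prior odds = (1/7)/(6/7) = 1/6.
Target odds = 0.9/0.1 = 9.
Required Bayes factor = 9 ÷ (1/6) = 54.

54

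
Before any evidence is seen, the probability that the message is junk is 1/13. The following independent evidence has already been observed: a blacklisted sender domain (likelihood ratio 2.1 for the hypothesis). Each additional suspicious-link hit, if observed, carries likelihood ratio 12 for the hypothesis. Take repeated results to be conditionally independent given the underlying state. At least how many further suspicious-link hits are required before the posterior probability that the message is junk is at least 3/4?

Prior odds = (1/13)/(12/13) = 1/12.
Bayes factor of the evidence already in hand = 2.1.
Odds after that evidence = (1/12) × 2.1 = 0.175.
Target odds = 0.75/0.25 = 3.
Need 12ⁿ ≥ 3 ÷ 0.175 = 120/7.
12¹ = 12 falls short of 120/7 but 12² = 144 reaches it, so n = 2.

2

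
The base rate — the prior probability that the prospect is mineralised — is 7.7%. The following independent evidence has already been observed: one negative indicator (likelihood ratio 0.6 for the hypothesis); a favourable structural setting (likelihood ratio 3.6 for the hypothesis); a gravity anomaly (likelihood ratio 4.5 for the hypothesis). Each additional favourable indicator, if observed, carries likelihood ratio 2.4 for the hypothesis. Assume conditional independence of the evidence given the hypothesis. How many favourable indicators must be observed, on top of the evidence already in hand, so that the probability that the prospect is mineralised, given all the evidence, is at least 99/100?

6

Prior odds = 0.077/0.923 = 77/923.
Combined Bayes factor of the evidence already in hand = 0.6 × 3.6 × 4.5 = 9.72.
Odds after that evidence = (77/923) × 9.72 = 18711/23075.
Target odds = 0.99/0.01 = 99.
Need 2.4ⁿ ≥ 99 ÷ (18711/23075) = 23075/189.
2.4⁵ = 79.62624 falls short of 23075/189 but 2.4⁶ = 2985984/15625 reaches it, so n = 6.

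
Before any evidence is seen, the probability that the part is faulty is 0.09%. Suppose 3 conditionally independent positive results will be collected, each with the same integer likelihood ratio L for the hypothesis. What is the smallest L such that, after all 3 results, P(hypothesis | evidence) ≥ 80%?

Prior odds = 0.0009/0.9991 = 9/9991.
Target odds = 0.8/0.2 = 4.
Need L³ ≥ 4 ÷ (9/9991) = 39964/9.
16³ = 4096 < 39964/9 ≤ 4913 = 17³, so L = 17.

17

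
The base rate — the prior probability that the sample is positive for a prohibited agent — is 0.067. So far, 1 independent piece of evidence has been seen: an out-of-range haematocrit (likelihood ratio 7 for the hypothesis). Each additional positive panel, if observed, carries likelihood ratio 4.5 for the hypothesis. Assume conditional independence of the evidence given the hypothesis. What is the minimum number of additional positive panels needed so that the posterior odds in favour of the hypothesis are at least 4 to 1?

2

Prior odds = 0.067/0.933 = 67/933.
Bayes factor of the evidence already in hand = 7.
Odds after that evidence = (67/933) × 7 = 469/933.
Target odds = 4.
Need 4.5ⁿ ≥ 4 ÷ (469/933) = 3732/469.
4.5¹ = 4.5 falls short of 3732/469 but 4.5² = 20.25 reaches it, so n = 2.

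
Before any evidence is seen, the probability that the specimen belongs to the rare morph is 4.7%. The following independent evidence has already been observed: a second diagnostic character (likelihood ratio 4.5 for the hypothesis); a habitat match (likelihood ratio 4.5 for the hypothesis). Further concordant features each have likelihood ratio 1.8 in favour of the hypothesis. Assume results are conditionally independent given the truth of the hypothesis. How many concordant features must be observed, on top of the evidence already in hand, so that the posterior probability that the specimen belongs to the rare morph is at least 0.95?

6

Prior odds = 0.047/0.953 = 47/953.
Combined Bayes factor of the evidence already in hand = 4.5 × 4.5 = 20.25.
Odds after that evidence = (47/953) × 20.25 = 3807/3812.
Target odds = 0.95/0.05 = 19.
Need 1.8ⁿ ≥ 19 ÷ (3807/3812) = 72428/3807.
1.8⁵ = 18.89568 falls short of 72428/3807 but 1.8⁶ = 531441/15625 reaches it, so n = 6.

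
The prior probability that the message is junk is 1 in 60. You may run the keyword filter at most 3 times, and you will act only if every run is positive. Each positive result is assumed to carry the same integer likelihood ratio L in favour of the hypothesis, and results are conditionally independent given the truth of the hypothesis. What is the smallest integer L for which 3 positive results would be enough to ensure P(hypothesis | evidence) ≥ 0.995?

23

Prior odds = (1/60)/(59/60) = 1/59.
Target odds = 0.995/0.005 = 199.
Need L³ ≥ 199 ÷ (1/59) = 11741.
22³ = 10648 < 11741 ≤ 12167 = 23³, so L = 23.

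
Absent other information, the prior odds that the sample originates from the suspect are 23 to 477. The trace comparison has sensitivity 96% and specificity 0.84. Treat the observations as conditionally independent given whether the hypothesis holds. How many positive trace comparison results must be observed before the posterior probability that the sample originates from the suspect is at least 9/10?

Prior odds = 23/477.
False-positive rate = 1 − 0.84 = 0.16; likelihood ratio of a positive = 0.96/0.16 = 6.
Target odds: 0.9 ÷ 0.1 = 9.
Need (23/477) × 6ⁿ ≥ 9, i.e. 6ⁿ ≥ 4293/23.
6² = 36 falls short of 4293/23 but 6³ = 216 reaches it, so n = 3.

3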